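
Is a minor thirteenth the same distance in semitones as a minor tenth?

No

A minor thirteenth spans 20 semitones; a minor tenth spans 15 semitones. They differ by 5.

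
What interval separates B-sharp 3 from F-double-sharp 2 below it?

perfect eleventh

Descending from B#3 to F##2 is the same interval as ascending F##2 to B#3.
F to B spans four letter names (F-G-A-B), plus an octave — that makes it an eleventh of some quality.
Counting semitones, F##2→B#3 is 17, which is the perfect eleventh.
(Equivalently, a compound perfect fourth: a perfect fourth plus an octave.)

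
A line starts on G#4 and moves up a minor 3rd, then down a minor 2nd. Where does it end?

A minor third up from G#4 is B4.
Down a minor second from B4: A#4 (1 semitone down).

A#4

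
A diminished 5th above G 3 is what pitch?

The fifth takes the letter from G up to D.
Moving 6 semitones up from G3 (the size of a diminished fifth) reaches Db4.

D flat 4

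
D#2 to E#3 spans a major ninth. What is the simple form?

Take out an octave (7 from the number): 9 − 7 = 2.
That makes a major ninth a compound major second — an octave plus a major second.

major second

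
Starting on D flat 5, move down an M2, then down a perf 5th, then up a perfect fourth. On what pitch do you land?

B double-flat 4

A major second down from Db5 is Cb5.
Down a perfect fifth from Cb5: Fb4 (7 semitones down).
A perfect fourth up from Fb4 is Bbb4.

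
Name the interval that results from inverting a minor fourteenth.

First reduce the compound minor fourteenth to its simple form, a minor seventh.
Inverted interval numbers add to nine, so a seventh pairs with a second (7 + 2 = 9).
Quality inverts too: minor becomes major. That makes the inversion a major second.

major second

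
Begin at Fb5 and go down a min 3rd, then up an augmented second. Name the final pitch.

E5

Fb5 down a minor third → Db5 (3 semitones).
An augmented second up from Db5 is E5.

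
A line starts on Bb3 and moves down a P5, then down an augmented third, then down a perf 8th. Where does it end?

A perfect fifth down from Bb3 is Eb3.
An augmented third down from Eb3 is Cbb3.
A perfect octave down from Cbb3 is Cbb2.

Cbb2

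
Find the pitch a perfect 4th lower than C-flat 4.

G-flat 3

Four letter names down from C: G.
Moving 5 semitones down from Cb4 (the size of a perfect fourth) reaches Gb3.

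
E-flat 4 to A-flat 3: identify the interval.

Descending from Eb4 to Ab3 is the same interval as ascending Ab3 to Eb4.
A to E spans five letter names (A-B-C-D-E): a fifth.
The perfect fifth spans 7 semitones, and Ab3 to Eb4 is exactly 7 semitones — so this is a perfect fifth.

perfect fifth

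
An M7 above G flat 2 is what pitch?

F 3

Counting seven letter names up from G lands on F.
A major seventh spans 11 semitones, so from Gb2 the target pitch is F3.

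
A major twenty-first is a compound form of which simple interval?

Subtracting seven from the interval number removes an octave: 21 − 14 = 7.
Quality carries through unchanged, so the simple form is a major seventh.

M7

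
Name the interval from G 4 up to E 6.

G to E spans six letter names (G-A-B-C-D-E), plus an octave: a thirteenth.
G4 to E6 is 21 semitones, matching the major thirteenth exactly, so the quality is major.
(Equivalently, a compound major sixth: a major sixth plus an octave.)

major thirteenth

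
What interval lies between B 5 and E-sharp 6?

B to E spans four letter names (B-C-D-E), so the interval is some kind of fourth.
B5 to E#6 spans 6 semitones — one semitone wider than the perfect fourth (5) — giving an augmented fourth.

augmented fourth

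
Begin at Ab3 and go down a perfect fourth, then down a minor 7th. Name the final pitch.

F2

A perfect fourth down from Ab3 is Eb3.
Eb3 down a minor seventh → F2 (10 semitones).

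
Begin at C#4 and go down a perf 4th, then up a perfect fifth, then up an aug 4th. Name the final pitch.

G##4

Down a perfect fourth from C#4: G#3 (5 semitones down).
G#3 up a perfect fifth → D#4 (7 semitones).
Up an augmented fourth from D#4: G##4 (6 semitones up).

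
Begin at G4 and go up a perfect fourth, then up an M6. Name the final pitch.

A perfect fourth up from G4 is C5.
A major sixth up from C5 is A5.

A5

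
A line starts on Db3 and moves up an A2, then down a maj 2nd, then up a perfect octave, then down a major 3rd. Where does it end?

An augmented second up from Db3 is E3.
A major second down from E3 is D3.
D3 up a perfect octave → D4 (12 semitones).
D4 down a major third → Bb3 (4 semitones).

Bb3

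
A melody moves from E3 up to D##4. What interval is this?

E to D spans seven letter names (E-F-G-A-B-C-D) — that makes it a seventh of some quality.
A major seventh would be 11 semitones; E3 to D##4 is 12, one semitone wider, so the interval is augmented.

A7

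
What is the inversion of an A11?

First reduce the compound augmented eleventh to its simple form, an augmented fourth.
The rule of nine gives the new number: 9 − 4 = 5, so a fourth becomes a fifth.
The quality also flips — augmented becomes diminished — giving a diminished fifth.

diminished 5th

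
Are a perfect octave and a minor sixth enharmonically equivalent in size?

A perfect octave is 12 semitones but a minor sixth is 8 semitones — different sizes.

No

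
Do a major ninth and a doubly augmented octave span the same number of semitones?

Yes

A major ninth spans 14 semitones, and a doubly augmented octave also spans 14 semitones — they're enharmonic.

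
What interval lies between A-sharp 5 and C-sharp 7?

A to C spans three letter names (A-B-C), plus an octave, so the interval is some kind of tenth.
A major tenth would be 16 semitones, but A#5 to C#7 is 15 — one semitone narrower, making it a minor tenth.
(Equivalently, a compound minor third: a minor third plus an octave.)

minor 10th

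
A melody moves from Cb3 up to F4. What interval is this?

C to F spans four letter names (C-D-E-F), plus an octave: an eleventh.
Cb3 to F4 spans 18 semitones — one semitone wider than the perfect eleventh (17) — giving an augmented eleventh.
(Equivalently, a compound augmented fourth: an augmented fourth plus an octave.)

augmented 11th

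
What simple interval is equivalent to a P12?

Each octave removed subtracts seven from the number: 12 − 7 = 5.
So a perfect twelfth is an octave plus a perfect fifth. The quality is unchanged.

P5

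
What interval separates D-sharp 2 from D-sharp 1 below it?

Descending from D#2 to D#1 is the same interval as ascending D#1 to D#2.
D to D is the same letter name, plus an octave: an octave.
The perfect octave spans 12 semitones, and D#1 to D#2 is exactly 12 semitones — so this is a perfect octave.

perfect 8th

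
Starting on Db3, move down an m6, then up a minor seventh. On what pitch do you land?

A minor sixth down from Db3 is F2.
A minor seventh up from F2 is Eb3.

Eb3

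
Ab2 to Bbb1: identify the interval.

major seventh

Descending from Ab2 to Bbb1 is the same interval as ascending Bbb1 to Ab2.
B to A spans seven letter names (B-C-D-E-F-G-A), so the interval is some kind of seventh.
Counting semitones, Bbb1→Ab2 is 11, which is the major seventh.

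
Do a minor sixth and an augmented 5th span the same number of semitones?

A minor sixth = 8 semitones = an augmented fifth; enharmonically equal.

Yes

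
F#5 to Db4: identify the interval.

Descending from F#5 to Db4 is the same interval as ascending Db4 to F#5.
D to F spans three letter names (D-E-F), plus an octave, so the interval is some kind of tenth.
A major tenth would be 16 semitones; Db4 to F#5 is 17, one semitone wider, so the interval is augmented.
(Equivalently, a compound augmented third: an augmented third plus an octave.)

A10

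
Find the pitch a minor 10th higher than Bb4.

Counting three letter names plus an octave up from B lands on D.
A minor tenth spans 15 semitones, so from Bb4 the target pitch is Db6.

Db6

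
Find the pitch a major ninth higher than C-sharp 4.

The ninth's letter: C up two letter names plus an octave → D.
A major ninth spans 14 semitones, so from C#4 the target pitch is D#5.

D-sharp 5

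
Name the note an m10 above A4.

C6

The tenth's letter: A up three letter names plus an octave → C.
Moving 15 semitones up from A4 (the size of a minor tenth) reaches C6.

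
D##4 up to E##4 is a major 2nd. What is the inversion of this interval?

m7

Inverted interval numbers add to nine, so a second pairs with a seventh (2 + 7 = 9).
Quality inverts too: major becomes minor. That makes the inversion a minor seventh.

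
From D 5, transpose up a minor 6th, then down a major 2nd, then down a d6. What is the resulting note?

C sharp 5

D5 up a minor sixth → Bb5 (8 semitones).
A major second down from Bb5 is Ab5.
Ab5 down a diminished sixth → C#5 (7 semitones).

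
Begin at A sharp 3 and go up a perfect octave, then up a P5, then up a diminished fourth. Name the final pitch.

A perfect octave up from A#3 is A#4.
Up a perfect fifth from A#4: E#5 (7 semitones up).
A diminished fourth up from E#5 is A5.

A 5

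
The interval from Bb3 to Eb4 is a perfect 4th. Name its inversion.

P5

The rule of nine gives the new number: 9 − 4 = 5, so a fourth becomes a fifth.
Quality inverts too: perfect stays perfect. That makes the inversion a perfect fifth.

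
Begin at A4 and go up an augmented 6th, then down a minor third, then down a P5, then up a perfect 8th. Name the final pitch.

Up an augmented sixth from A4: F##5 (10 semitones up).
Down a minor third from F##5: D##5 (3 semitones down).
Down a perfect fifth from D##5: G##4 (7 semitones down).
Up a perfect octave from G##4: G##5 (12 semitones up).

G##5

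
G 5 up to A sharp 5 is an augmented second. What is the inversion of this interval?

diminished seventh

Inverted interval numbers add to nine, so a second pairs with a seventh (2 + 7 = 9).
The quality also flips — augmented becomes diminished — giving a diminished seventh.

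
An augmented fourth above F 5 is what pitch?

B 5

Four letter names up from F: B.
An augmented fourth spans 6 semitones, so from F5 the target pitch is B5.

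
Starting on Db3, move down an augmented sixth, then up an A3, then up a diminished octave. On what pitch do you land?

Abb3

Down an augmented sixth from Db3: Fbb2 (10 semitones down).
Fbb2 up an augmented third → Ab2 (5 semitones).
Up a diminished octave from Ab2: Abb3 (11 semitones up).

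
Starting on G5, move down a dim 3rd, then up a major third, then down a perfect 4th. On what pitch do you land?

D##5

A diminished third down from G5 is E#5.
A major third up from E#5 is G##5.
G##5 down a perfect fourth → D##5 (5 semitones).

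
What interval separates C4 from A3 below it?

Descending from C4 to A3 is the same interval as ascending A3 to C4.
A to C spans three letter names (A-B-C): a third.
At 3 semitones, A3→C4 falls one short of a major third: minor.

m3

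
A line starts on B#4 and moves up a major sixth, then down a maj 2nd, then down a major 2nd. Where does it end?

E#5

B#4 up a major sixth → G##5 (9 semitones).
A major second down from G##5 is F##5.
A major second down from F##5 is E#5.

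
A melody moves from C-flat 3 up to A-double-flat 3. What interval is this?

C to A spans six letter names (C-D-E-F-G-A): a sixth.
At 8 semitones, Cb3→Abb3 falls one short of a major sixth: minor.

minor sixth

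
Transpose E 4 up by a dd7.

The seventh takes the letter from E up to D.
Moving 8 semitones up from E4 (the size of a doubly diminished seventh) reaches Dbb5.

D double-flat 5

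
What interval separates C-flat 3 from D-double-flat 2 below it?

Descending from Cb3 to Dbb2 is the same interval as ascending Dbb2 to Cb3.
D to C spans seven letter names (D-E-F-G-A-B-C), so the interval is some kind of seventh.
Dbb2 to Cb3 is 11 semitones, matching the major seventh exactly, so the quality is major.

M7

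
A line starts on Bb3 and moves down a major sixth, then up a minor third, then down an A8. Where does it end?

A major sixth down from Bb3 is Db3.
Up a minor third from Db3: Fb3 (3 semitones up).
Down an augmented octave from Fb3: Fbb2 (13 semitones down).

Fbb2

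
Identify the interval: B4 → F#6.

perfect 12th

B to F spans five letter names (B-C-D-E-F), plus an octave — that makes it a twelfth of some quality.
Counting semitones, B4→F#6 is 19, which is the perfect twelfth.
(Equivalently, a compound perfect fifth: a perfect fifth plus an octave.)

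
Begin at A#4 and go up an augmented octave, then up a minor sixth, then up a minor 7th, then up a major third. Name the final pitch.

Up an augmented octave from A#4: A##5 (13 semitones up).
A minor sixth up from A##5 is F##6.
F##6 up a minor seventh → E#7 (10 semitones).
E#7 up a major third → G##7 (4 semitones).

G##7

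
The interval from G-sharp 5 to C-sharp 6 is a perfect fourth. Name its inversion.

Interval numbers invert to sum to nine: 4 + 5 = 9, so a fourth inverts to a fifth.
Quality inverts too: perfect stays perfect. That makes the inversion a perfect fifth.

P5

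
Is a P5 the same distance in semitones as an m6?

A perfect fifth is 7 semitones but a minor sixth is 8 semitones — different sizes.

No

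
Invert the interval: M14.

m2

First reduce the compound major fourteenth to its simple form, a major seventh.
Interval numbers invert to sum to nine: 7 + 2 = 9, so a seventh inverts to a second.
And major becomes minor under inversion, so we get a minor second.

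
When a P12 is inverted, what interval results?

perfect fourth

First reduce the compound perfect twelfth to its simple form, a perfect fifth.
Inverted interval numbers add to nine, so a fifth pairs with a fourth (5 + 4 = 9).
Quality inverts too: perfect stays perfect. That makes the inversion a perfect fourth.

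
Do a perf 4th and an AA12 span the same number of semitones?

A perfect fourth spans 5 semitones; a doubly augmented twelfth spans 21 semitones. They differ by 16.

No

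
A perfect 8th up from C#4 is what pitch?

C#5

The letter stays C (same as the start), shifted an octave up.
Moving 12 semitones up from C#4 (the size of a perfect octave) reaches C#5.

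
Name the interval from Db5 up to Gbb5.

diminished fourth

D to G spans four letter names (D-E-F-G) — that makes it a fourth of some quality.
The perfect fourth is 5 semitones; here we have 4, one semitone narrower: diminished.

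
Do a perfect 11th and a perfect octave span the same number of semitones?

A perfect eleventh spans 17 semitones; a perfect octave spans 12 semitones. They differ by 5.

No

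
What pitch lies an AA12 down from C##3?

F1

Counting five letter names plus an octave down from C lands on F.
Moving 21 semitones down from C##3 (the size of a doubly augmented twelfth) reaches F1.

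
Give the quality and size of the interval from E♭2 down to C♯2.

Descending from Eb2 to C#2 is the same interval as ascending C#2 to Eb2.
C to E spans three letter names (C-D-E), so the interval is some kind of third.
The major third is 4 semitones; here we have 2, two semitones narrower: diminished.

diminished 3rd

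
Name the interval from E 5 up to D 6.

minor seventh

E to D spans seven letter names (E-F-G-A-B-C-D) — that makes it a seventh of some quality.
E5 to D6 is 10 semitones, a half step short of the major seventh (11), so this is minor.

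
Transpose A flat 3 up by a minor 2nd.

The second takes the letter from A up to B.
A minor second is 1 semitone; 1 semitone up from Ab3 gives Bbb3.

B double-flat 3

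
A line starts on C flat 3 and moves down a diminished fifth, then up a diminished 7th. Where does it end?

A diminished fifth down from Cb3 is F2.
Up a diminished seventh from F2: Ebb3 (9 semitones up).

E double-flat 3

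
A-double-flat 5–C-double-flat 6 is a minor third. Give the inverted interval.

The rule of nine gives the new number: 9 − 3 = 6, so a third becomes a sixth.
Quality inverts too: minor becomes major. That makes the inversion a major sixth.

major 6th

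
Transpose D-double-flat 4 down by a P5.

G-double-flat 3

Counting five letter names down from D lands on G.
A perfect fifth is 7 semitones; 7 semitones down from Dbb4 gives Gbb3.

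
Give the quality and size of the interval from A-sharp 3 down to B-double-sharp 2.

diminished seventh

Descending from A#3 to B##2 is the same interval as ascending B##2 to A#3.
B to A spans seven letter names (B-C-D-E-F-G-A), so the interval is some kind of seventh.
A major seventh would be 11 semitones; B##2 to A#3 is 9, two semitones narrower, so the interval is diminished.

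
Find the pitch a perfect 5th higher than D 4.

A 4

The fifth takes the letter from D up to A.
A perfect fifth spans 7 semitones, so from D4 the target pitch is A4.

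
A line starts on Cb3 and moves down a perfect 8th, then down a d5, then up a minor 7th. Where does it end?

A perfect octave down from Cb3 is Cb2.
A diminished fifth down from Cb2 is F1.
A minor seventh up from F1 is Eb2.

Eb2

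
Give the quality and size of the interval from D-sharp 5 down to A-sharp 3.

P11

Descending from D#5 to A#3 is the same interval as ascending A#3 to D#5.
A to D spans four letter names (A-B-C-D), plus an octave: an eleventh.
The perfect eleventh spans 17 semitones, and A#3 to D#5 is exactly 17 semitones — so this is a perfect eleventh.
(Equivalently, a compound perfect fourth: a perfect fourth plus an octave.)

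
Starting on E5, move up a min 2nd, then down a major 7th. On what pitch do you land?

E5 up a minor second → F5 (1 semitone).
F5 down a major seventh → Gb4 (11 semitones).

Gb4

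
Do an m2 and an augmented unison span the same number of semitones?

Both span 1 semitone: a minor second and an augmented unison are the same chromatic distance.

Yes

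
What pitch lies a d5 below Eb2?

A1

Five letter names down from E: A.
Moving 6 semitones down from Eb2 (the size of a diminished fifth) reaches A1.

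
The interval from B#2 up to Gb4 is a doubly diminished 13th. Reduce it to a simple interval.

Take out an octave (7 from the number): 13 − 7 = 6.
That makes a doubly diminished thirteenth a compound doubly diminished sixth — an octave plus a doubly diminished sixth.

doubly diminished 6th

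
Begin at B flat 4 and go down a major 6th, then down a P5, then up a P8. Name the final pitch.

G flat 4

Bb4 down a major sixth → Db4 (9 semitones).
A perfect fifth down from Db4 is Gb3.
Up a perfect octave from Gb3: Gb4 (12 semitones up).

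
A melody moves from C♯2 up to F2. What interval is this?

C to F spans four letter names (C-D-E-F): a fourth.
C#2 to F2 spans 4 semitones — one semitone narrower than the perfect fourth (5) — giving a diminished fourth.

diminished fourth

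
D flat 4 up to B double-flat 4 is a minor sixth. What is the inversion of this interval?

Inverted interval numbers add to nine, so a sixth pairs with a third (6 + 3 = 9).
And minor becomes major under inversion, so we get a major third.

major third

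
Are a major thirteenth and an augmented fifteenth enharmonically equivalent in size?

A major thirteenth is 21 semitones but an augmented fifteenth is 25 semitones — different sizes.

No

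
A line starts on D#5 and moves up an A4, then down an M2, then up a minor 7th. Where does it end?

D#5 up an augmented fourth → G##5 (6 semitones).
A major second down from G##5 is F##5.
Up a minor seventh from F##5: E#6 (10 semitones up).

E#6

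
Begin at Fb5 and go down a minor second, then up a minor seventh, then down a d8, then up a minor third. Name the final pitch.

F5

A minor second down from Fb5 is Eb5.
A minor seventh up from Eb5 is Db6.
Db6 down a diminished octave → D5 (11 semitones).
A minor third up from D5 is F5.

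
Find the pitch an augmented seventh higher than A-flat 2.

The seventh takes the letter from A up to G.
Moving 12 semitones up from Ab2 (the size of an augmented seventh) reaches G#3.

G-sharp 3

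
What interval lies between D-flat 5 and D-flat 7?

perfect fifteenth

D to D is the same letter name, plus 2 octaves, so the interval is some kind of fifteenth.
Db5 to Db7 is 24 semitones, matching the perfect fifteenth exactly, so the quality is perfect.
(Equivalently, a compound perfect octave: a perfect octave plus an octave.)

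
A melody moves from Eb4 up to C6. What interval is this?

E to C spans six letter names (E-F-G-A-B-C), plus an octave — that makes it a thirteenth of some quality.
The major thirteenth spans 21 semitones, and Eb4 to C6 is exactly 21 semitones — so this is a major thirteenth.
(Equivalently, a compound major sixth: a major sixth plus an octave.)

major thirteenth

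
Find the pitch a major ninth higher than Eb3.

The ninth's letter: E up two letter names plus an octave → F.
Moving 14 semitones up from Eb3 (the size of a major ninth) reaches F4.

F4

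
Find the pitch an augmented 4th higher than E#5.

A##5

Counting four letter names up from E lands on A.
An augmented fourth is 6 semitones; 6 semitones up from E#5 gives A##5.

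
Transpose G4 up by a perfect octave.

An octave keeps the letter name G, an octave up from G.
A perfect octave is 12 semitones; 12 semitones up from G4 gives G5.

G5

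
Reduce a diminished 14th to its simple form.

Take out an octave (7 from the number): 14 − 7 = 7.
That makes a diminished fourteenth a compound diminished seventh — an octave plus a diminished seventh.

d7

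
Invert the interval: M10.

m6

First reduce the compound major tenth to its simple form, a major third.
The rule of nine gives the new number: 9 − 3 = 6, so a third becomes a sixth.
And major becomes minor under inversion, so we get a minor sixth.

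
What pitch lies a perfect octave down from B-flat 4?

B-flat 3

An octave keeps the letter name B, an octave down from B.
A perfect octave spans 12 semitones, so from Bb4 the target pitch is Bb3.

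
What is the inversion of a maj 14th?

First reduce the compound major fourteenth to its simple form, a major seventh.
Interval numbers invert to sum to nine: 7 + 2 = 9, so a seventh inverts to a second.
Quality inverts too: major becomes minor. That makes the inversion a minor second.

m2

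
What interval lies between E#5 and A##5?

augmented fourth

E to A spans four letter names (E-F-G-A), so the interval is some kind of fourth.
The perfect fourth is 5 semitones; here we have 6, one semitone wider: augmented.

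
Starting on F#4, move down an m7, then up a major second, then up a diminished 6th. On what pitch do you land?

F4

A minor seventh down from F#4 is G#3.
A major second up from G#3 is A#3.
A#3 up a diminished sixth → F4 (7 semitones).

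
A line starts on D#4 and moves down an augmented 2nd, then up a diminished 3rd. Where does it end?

Down an augmented second from D#4: C4 (3 semitones down).
Up a diminished third from C4: Ebb4 (2 semitones up).

Ebb4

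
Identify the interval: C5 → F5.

C to F spans four letter names (C-D-E-F): a fourth.
C5 to F5 is 5 semitones, matching the perfect fourth exactly, so the quality is perfect.

perfect fourth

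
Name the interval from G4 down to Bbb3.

Descending from G4 to Bbb3 is the same interval as ascending Bbb3 to G4.
B to G spans six letter names (B-C-D-E-F-G), so the interval is some kind of sixth.
The major sixth is 9 semitones; here we have 10, one semitone wider: augmented.

augmented 6th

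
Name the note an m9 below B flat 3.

Two letters down from B (plus an octave) reaches A.
A minor ninth is 13 semitones; 13 semitones down from Bb3 gives A2.

A 2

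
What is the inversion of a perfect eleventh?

P5

First reduce the compound perfect eleventh to its simple form, a perfect fourth.
The rule of nine gives the new number: 9 − 4 = 5, so a fourth becomes a fifth.
Quality inverts too: perfect stays perfect. That makes the inversion a perfect fifth.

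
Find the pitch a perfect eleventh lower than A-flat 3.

Counting four letter names plus an octave down from A lands on E.
Moving 17 semitones down from Ab3 (the size of a perfect eleventh) reaches Eb2.

E-flat 2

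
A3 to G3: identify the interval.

Descending from A3 to G3 is the same interval as ascending G3 to A3.
G to A spans two letter names (G-A) — that makes it a second of some quality.
G3 to A3 is 2 semitones, matching the major second exactly, so the quality is major.

M2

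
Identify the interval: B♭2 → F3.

perfect fifth

B to F spans five letter names (B-C-D-E-F) — that makes it a fifth of some quality.
The perfect fifth spans 7 semitones, and Bb2 to F3 is exactly 7 semitones — so this is a perfect fifth.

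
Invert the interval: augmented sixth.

diminished third

The rule of nine gives the new number: 9 − 6 = 3, so a sixth becomes a third.
And augmented becomes diminished under inversion, so we get a diminished third.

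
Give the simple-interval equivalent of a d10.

diminished 3rd

Subtracting seven from the interval number removes an octave: 10 − 7 = 3.
That makes a diminished tenth a compound diminished third — an octave plus a diminished third.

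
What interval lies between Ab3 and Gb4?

A to G spans seven letter names (A-B-C-D-E-F-G) — that makes it a seventh of some quality.
At 10 semitones, Ab3→Gb4 falls one short of a major seventh: minor.

minor 7th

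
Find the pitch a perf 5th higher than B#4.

Counting five letter names up from B lands on F.
A perfect fifth spans 7 semitones, so from B#4 the target pitch is F##5.

F##5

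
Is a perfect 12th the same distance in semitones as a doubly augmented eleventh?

A perfect twelfth = 19 semitones = a doubly augmented eleventh; enharmonically equal.

Yes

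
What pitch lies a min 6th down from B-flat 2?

The sixth takes the letter from B down to D.
Moving 8 semitones down from Bb2 (the size of a minor sixth) reaches D2.

D 2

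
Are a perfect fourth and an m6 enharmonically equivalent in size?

No

A perfect fourth spans 5 semitones; a minor sixth spans 8 semitones. They differ by 3.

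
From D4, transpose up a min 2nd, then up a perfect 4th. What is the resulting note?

Ab4

D4 up a minor second → Eb4 (1 semitone).
A perfect fourth up from Eb4 is Ab4.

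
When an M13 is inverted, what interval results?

First reduce the compound major thirteenth to its simple form, a major sixth.
The rule of nine gives the new number: 9 − 6 = 3, so a sixth becomes a third.
And major becomes minor under inversion, so we get a minor third.

m3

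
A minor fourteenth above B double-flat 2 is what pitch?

Counting seven letter names plus an octave up from B lands on A.
A minor fourteenth is 22 semitones; 22 semitones up from Bbb2 gives Abb4.

A double-flat 4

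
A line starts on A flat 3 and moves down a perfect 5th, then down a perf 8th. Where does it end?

D flat 2

Ab3 down a perfect fifth → Db3 (7 semitones).
Down a perfect octave from Db3: Db2 (12 semitones down).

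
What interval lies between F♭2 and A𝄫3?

m10

F to A spans three letter names (F-G-A), plus an octave, so the interval is some kind of tenth.
Fb2 to Abb3 is 15 semitones, a half step short of the major tenth (16), so this is minor.
(Equivalently, a compound minor third: a minor third plus an octave.)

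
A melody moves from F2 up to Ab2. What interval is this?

minor third

F to A spans three letter names (F-G-A), so the interval is some kind of third.
F2 to Ab2 is 3 semitones, a half step short of the major third (4), so this is minor.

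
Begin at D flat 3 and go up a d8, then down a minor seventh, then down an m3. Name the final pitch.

Db3 up a diminished octave → Dbb4 (11 semitones).
Dbb4 down a minor seventh → Ebb3 (10 semitones).
Ebb3 down a minor third → Cb3 (3 semitones).

C flat 3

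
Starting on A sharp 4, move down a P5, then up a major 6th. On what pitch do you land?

A perfect fifth down from A#4 is D#4.
D#4 up a major sixth → B#4 (9 semitones).

B sharp 4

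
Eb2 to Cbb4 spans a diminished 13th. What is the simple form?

Subtracting seven from the interval number removes an octave: 13 − 7 = 6.
So a diminished thirteenth is an octave plus a diminished sixth. The quality is unchanged.

diminished sixth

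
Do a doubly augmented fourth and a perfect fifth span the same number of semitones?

Yes

A doubly augmented fourth spans 7 semitones, and a perfect fifth also spans 7 semitones — they're enharmonic.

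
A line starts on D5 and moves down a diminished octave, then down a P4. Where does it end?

A#3

Down a diminished octave from D5: D#4 (11 semitones down).
A perfect fourth down from D#4 is A#3.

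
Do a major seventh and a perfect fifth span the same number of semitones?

No

A major seventh is 11 semitones but a perfect fifth is 7 semitones — different sizes.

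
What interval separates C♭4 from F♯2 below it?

Descending from Cb4 to F#2 is the same interval as ascending F#2 to Cb4.
F to C spans five letter names (F-G-A-B-C), plus an octave — that makes it a twelfth of some quality.
F#2 to Cb4 spans 17 semitones — two semitones narrower than the perfect twelfth (19) — giving a doubly diminished twelfth.
(Equivalently, a compound doubly diminished fifth: a doubly diminished fifth plus an octave.)

doubly diminished twelfth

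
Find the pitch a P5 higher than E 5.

B 5

Counting five letter names up from E lands on B.
A perfect fifth spans 7 semitones, so from E5 the target pitch is B5.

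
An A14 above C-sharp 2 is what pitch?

Seven letters up from C (plus an octave) reaches B.
Moving 24 semitones up from C#2 (the size of an augmented fourteenth) reaches B##3.

B-double-sharp 3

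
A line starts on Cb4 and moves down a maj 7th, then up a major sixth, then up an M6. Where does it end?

A major seventh down from Cb4 is Dbb3.
Up a major sixth from Dbb3: Bbb3 (9 semitones up).
Bbb3 up a major sixth → Gb4 (9 semitones).

Gb4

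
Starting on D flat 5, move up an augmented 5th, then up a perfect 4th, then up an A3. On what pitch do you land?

Up an augmented fifth from Db5: A5 (8 semitones up).
A perfect fourth up from A5 is D6.
D6 up an augmented third → F##6 (5 semitones).

F double-sharp 6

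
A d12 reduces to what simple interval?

diminished fifth

Subtracting seven from the interval number removes an octave: 12 − 7 = 5.
Quality carries through unchanged, so the simple form is a diminished fifth.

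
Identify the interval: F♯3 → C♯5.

F to C spans five letter names (F-G-A-B-C), plus an octave: a twelfth.
Counting semitones, F#3→C#5 is 19, which is the perfect twelfth.
(Equivalently, a compound perfect fifth: a perfect fifth plus an octave.)

perfect twelfth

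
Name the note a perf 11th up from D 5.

G 6

The eleventh's letter: D up four letter names plus an octave → G.
Moving 17 semitones up from D5 (the size of a perfect eleventh) reaches G6.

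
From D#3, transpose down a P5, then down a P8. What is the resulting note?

G#1

Down a perfect fifth from D#3: G#2 (7 semitones down).
G#2 down a perfect octave → G#1 (12 semitones).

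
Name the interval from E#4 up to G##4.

major third

E to G spans three letter names (E-F-G) — that makes it a third of some quality.
E#4 to G##4 is 4 semitones, matching the major third exactly, so the quality is major.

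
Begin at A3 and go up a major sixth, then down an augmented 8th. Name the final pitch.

Up a major sixth from A3: F#4 (9 semitones up).
F#4 down an augmented octave → F3 (13 semitones).

F3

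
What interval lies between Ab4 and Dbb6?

A to D spans four letter names (A-B-C-D), plus an octave, so the interval is some kind of eleventh.
A perfect eleventh would be 17 semitones; Ab4 to Dbb6 is 16, one semitone narrower, so the interval is diminished.
(Equivalently, a compound diminished fourth: a diminished fourth plus an octave.)

d11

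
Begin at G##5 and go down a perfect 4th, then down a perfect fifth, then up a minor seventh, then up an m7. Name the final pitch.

E#6

Down a perfect fourth from G##5: D##5 (5 semitones down).
A perfect fifth down from D##5 is G##4.
Up a minor seventh from G##4: F##5 (10 semitones up).
Up a minor seventh from F##5: E#6 (10 semitones up).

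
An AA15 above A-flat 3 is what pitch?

For a fifteenth the letter name doesn't change: still A, two octaves up.
Moving 26 semitones up from Ab3 (the size of a doubly augmented fifteenth) reaches A#5.

A-sharp 5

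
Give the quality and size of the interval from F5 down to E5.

m2

Descending from F5 to E5 is the same interval as ascending E5 to F5.
E to F spans two letter names (E-F) — that makes it a second of some quality.
E5 to F5 is 1 semitone, a half step short of the major second (2), so this is minor.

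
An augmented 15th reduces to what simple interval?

augmented 8th

Subtracting seven from the interval number removes an octave: 15 − 7 = 8.
Quality carries through unchanged, so the simple form is an augmented octave.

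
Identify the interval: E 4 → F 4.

minor second

E to F spans two letter names (E-F) — that makes it a second of some quality.
A major second would be 2 semitones, but E4 to F4 is 1 — one semitone narrower, making it a minor second.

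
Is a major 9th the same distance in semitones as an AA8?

Yes

Both span 14 semitones: a major ninth and a doubly augmented octave are the same chromatic distance.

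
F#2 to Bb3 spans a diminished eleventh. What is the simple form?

diminished fourth

Take out an octave (7 from the number): 11 − 7 = 4.
Quality carries through unchanged, so the simple form is a diminished fourth.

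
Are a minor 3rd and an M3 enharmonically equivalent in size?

No

3 semitones (minor third) vs 4 semitones (major third): not equal.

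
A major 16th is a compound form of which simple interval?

major 2nd

Each octave removed subtracts seven from the number: 16 − 14 = 2.
So a major sixteenth is 2 octaves plus a major second. The quality is unchanged.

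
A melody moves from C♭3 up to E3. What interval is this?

C to E spans three letter names (C-D-E): a third.
Cb3 to E3 spans 5 semitones — one semitone wider than the major third (4) — giving an augmented third.

A3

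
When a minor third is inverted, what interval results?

major 6th

Interval numbers invert to sum to nine: 3 + 6 = 9, so a third inverts to a sixth.
The quality also flips — minor becomes major — giving a major sixth.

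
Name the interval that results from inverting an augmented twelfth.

d4

First reduce the compound augmented twelfth to its simple form, an augmented fifth.
Interval numbers invert to sum to nine: 5 + 4 = 9, so a fifth inverts to a fourth.
The quality also flips — augmented becomes diminished — giving a diminished fourth.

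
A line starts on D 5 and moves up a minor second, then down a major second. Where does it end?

D flat 5

A minor second up from D5 is Eb5.
Eb5 down a major second → Db5 (2 semitones).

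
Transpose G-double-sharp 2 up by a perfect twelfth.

D-double-sharp 4

Counting five letter names plus an octave up from G lands on D.
Moving 19 semitones up from G##2 (the size of a perfect twelfth) reaches D##4.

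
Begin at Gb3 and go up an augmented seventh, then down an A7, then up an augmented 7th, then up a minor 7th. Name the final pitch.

E5

An augmented seventh up from Gb3 is F#4.
An augmented seventh down from F#4 is Gb3.
Gb3 up an augmented seventh → F#4 (12 semitones).
F#4 up a minor seventh → E5 (10 semitones).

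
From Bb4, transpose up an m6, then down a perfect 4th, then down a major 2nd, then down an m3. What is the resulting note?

Bb4 up a minor sixth → Gb5 (8 semitones).
Gb5 down a perfect fourth → Db5 (5 semitones).
A major second down from Db5 is Cb5.
Down a minor third from Cb5: Ab4 (3 semitones down).

Ab4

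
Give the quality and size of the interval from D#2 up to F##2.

major third

D to F spans three letter names (D-E-F), so the interval is some kind of third.
The major third spans 4 semitones, and D#2 to F##2 is exactly 4 semitones — so this is a major third.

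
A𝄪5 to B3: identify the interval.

augmented fourteenth

Descending from A##5 to B3 is the same interval as ascending B3 to A##5.
B to A spans seven letter names (B-C-D-E-F-G-A), plus an octave, so the interval is some kind of fourteenth.
A major fourteenth would be 23 semitones; B3 to A##5 is 24, one semitone wider, so the interval is augmented.
(Equivalently, a compound augmented seventh: an augmented seventh plus an octave.)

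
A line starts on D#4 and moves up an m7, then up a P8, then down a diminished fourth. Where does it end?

G##5

Up a minor seventh from D#4: C#5 (10 semitones up).
A perfect octave up from C#5 is C#6.
A diminished fourth down from C#6 is G##5.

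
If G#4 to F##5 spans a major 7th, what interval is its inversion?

Interval numbers invert to sum to nine: 7 + 2 = 9, so a seventh inverts to a second.
And major becomes minor under inversion, so we get a minor second.

minor 2nd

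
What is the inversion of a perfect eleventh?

First reduce the compound perfect eleventh to its simple form, a perfect fourth.
Inverted interval numbers add to nine, so a fourth pairs with a fifth (4 + 5 = 9).
Quality inverts too: perfect stays perfect. That makes the inversion a perfect fifth.

perfect 5th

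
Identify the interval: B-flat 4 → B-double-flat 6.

B to B is the same letter name, plus 2 octaves: a fifteenth.
A perfect fifteenth would be 24 semitones; Bb4 to Bbb6 is 23, one semitone narrower, so the interval is diminished.
(Equivalently, a compound diminished octave: a diminished octave plus an octave.)

d15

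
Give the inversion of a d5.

augmented 4th

The rule of nine gives the new number: 9 − 5 = 4, so a fifth becomes a fourth.
The quality also flips — diminished becomes augmented — giving an augmented fourth.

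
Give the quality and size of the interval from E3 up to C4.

E to C spans six letter names (E-F-G-A-B-C): a sixth.
E3 to C4 is 8 semitones, a half step short of the major sixth (9), so this is minor.

minor sixth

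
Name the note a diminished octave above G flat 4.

An octave keeps the letter name G, an octave up from G.
Moving 11 semitones up from Gb4 (the size of a diminished octave) reaches Gbb5.

G double-flat 5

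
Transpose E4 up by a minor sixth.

C5

The sixth takes the letter from E up to C.
A minor sixth spans 8 semitones, so from E4 the target pitch is C5.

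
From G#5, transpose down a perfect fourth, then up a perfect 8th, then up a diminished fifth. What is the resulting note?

A perfect fourth down from G#5 is D#5.
Up a perfect octave from D#5: D#6 (12 semitones up).
Up a diminished fifth from D#6: A6 (6 semitones up).

A6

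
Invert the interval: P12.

First reduce the compound perfect twelfth to its simple form, a perfect fifth.
Interval numbers invert to sum to nine: 5 + 4 = 9, so a fifth inverts to a fourth.
And perfect stays perfect under inversion, so we get a perfect fourth.

perfect fourth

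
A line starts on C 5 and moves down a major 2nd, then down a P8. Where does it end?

B flat 3

C5 down a major second → Bb4 (2 semitones).
Bb4 down a perfect octave → Bb3 (12 semitones).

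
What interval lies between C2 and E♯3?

C to E spans three letter names (C-D-E), plus an octave: a tenth.
A major tenth would be 16 semitones; C2 to E#3 is 17, one semitone wider, so the interval is augmented.
(Equivalently, a compound augmented third: an augmented third plus an octave.)

A10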